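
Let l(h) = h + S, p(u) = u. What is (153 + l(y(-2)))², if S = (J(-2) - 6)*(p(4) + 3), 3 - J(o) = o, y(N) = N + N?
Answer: 20164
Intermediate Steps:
y(N) = 2*N
J(o) = 3 - o
S = -7 (S = ((3 - 1*(-2)) - 6)*(4 + 3) = ((3 + 2) - 6)*7 = (5 - 6)*7 = -1*7 = -7)
l(h) = -7 + h (l(h) = h - 7 = -7 + h)
(153 + l(y(-2)))² = (153 + (-7 + 2*(-2)))² = (153 + (-7 - 4))² = (153 - 11)² = 142² = 20164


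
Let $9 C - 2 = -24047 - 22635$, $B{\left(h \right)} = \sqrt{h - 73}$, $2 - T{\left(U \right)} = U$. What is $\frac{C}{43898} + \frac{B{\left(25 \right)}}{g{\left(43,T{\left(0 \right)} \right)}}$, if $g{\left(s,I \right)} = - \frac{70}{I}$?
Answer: $- \frac{7780}{65847} - \frac{4 i \sqrt{3}}{35} \approx -0.11815 - 0.19795 i$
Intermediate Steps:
$T{\left(U \right)} = 2 - U$
$B{\left(h \right)} = \sqrt{-73 + h}$
$C = - \frac{15560}{3}$ ($C = \frac{2}{9} + \frac{-24047 - 22635}{9} = \frac{2}{9} + \frac{1}{9} \left(-46682\right) = \frac{2}{9} - \frac{46682}{9} = - \frac{15560}{3} \approx -5186.7$)
$\frac{C}{43898} + \frac{B{\left(25 \right)}}{g{\left(43,T{\left(0 \right)} \right)}} = - \frac{15560}{3 \cdot 43898} + \frac{\sqrt{-73 + 25}}{\left(-70\right) \frac{1}{2 - 0}} = \left(- \frac{15560}{3}\right) \frac{1}{43898} + \frac{\sqrt{-48}}{\left(-70\right) \frac{1}{2 + 0}} = - \frac{7780}{65847} + \frac{4 i \sqrt{3}}{\left(-70\right) \frac{1}{2}} = - \frac{7780}{65847} + \frac{4 i \sqrt{3}}{-35} = - \frac{7780}{65847} + 4 i \sqrt{3} \left(- \frac{1}{35}\right) = - \frac{7780}{65847} - \frac{4 i \sqrt{3}}{35}$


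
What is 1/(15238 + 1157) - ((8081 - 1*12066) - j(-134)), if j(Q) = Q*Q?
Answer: 359722696/16395 ≈ 21941.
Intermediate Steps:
j(Q) = Q²
1/(15238 + 1157) - ((8081 - 1*12066) - j(-134)) = 1/(15238 + 1157) - ((8081 - 1*12066) - 1*(-134)²) = 1/16395 - ((8081 - 12066) - 1*17956) = 1/16395 - (-3985 - 17956) = 1/16395 - 1*(-21941) = 1/16395 + 21941 = 359722696/16395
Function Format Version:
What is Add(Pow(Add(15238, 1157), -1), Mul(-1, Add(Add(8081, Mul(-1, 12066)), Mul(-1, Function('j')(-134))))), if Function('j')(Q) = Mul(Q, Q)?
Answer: Rational(359722696, 16395) ≈ 21941.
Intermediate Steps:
Function('j')(Q) = Pow(Q, 2)
Add(Pow(Add(15238, 1157), -1), Mul(-1, Add(Add(8081, Mul(-1, 12066)), Mul(-1, Function('j')(-134))))) = Add(Pow(Add(15238, 1157), -1), Mul(-1, Add(Add(8081, Mul(-1, 12066)), Mul(-1, Pow(-134, 2))))) = Add(Pow(16395, -1), Mul(-1, Add(Add(8081, -12066), Mul(-1, 17956)))) = Add(Rational(1, 16395), Mul(-1, Add(-3985, -17956))) = Add(Rational(1, 16395), Mul(-1, -21941)) = Add(Rational(1, 16395), 21941) = Rational(359722696, 16395)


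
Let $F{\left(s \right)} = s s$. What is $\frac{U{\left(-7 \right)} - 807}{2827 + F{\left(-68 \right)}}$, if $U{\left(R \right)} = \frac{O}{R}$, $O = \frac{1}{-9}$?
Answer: $- \frac{50840}{469413} \approx -0.10831$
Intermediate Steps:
$O = - \frac{1}{9} \approx -0.11111$
$F{\left(s \right)} = s^{2}$
$U{\left(R \right)} = - \frac{1}{9 R}$
$\frac{U{\left(-7 \right)} - 807}{2827 + F{\left(-68 \right)}} = \frac{- \frac{1}{9 \left(-7\right)} - 807}{2827 + \left(-68\right)^{2}} = \frac{\left(- \frac{1}{9}\right) \left(- \frac{1}{7}\right) - 807}{2827 + 4624} = \frac{\frac{1}{63} - 807}{7451} = \left(- \frac{50840}{63}\right) \frac{1}{7451} = - \frac{50840}{469413}$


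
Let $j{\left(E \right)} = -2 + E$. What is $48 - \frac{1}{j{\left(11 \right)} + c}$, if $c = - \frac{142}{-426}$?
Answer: $\frac{1341}{28} \approx 47.893$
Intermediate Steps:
$c = \frac{1}{3}$ ($c = \left(-142\right) \left(- \frac{1}{426}\right) = \frac{1}{3} \approx 0.33333$)
$48 - \frac{1}{j{\left(11 \right)} + c} = 48 - \frac{1}{\left(-2 + 11\right) + \frac{1}{3}} = 48 - \frac{1}{9 + \frac{1}{3}} = 48 - \frac{1}{\frac{28}{3}} = 48 - \frac{3}{28} = \frac{1341}{28}$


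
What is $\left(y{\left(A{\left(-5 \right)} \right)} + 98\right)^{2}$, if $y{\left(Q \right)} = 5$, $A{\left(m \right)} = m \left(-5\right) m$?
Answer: $10609$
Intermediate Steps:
$A{\left(m \right)} = - 5 m^{2}$ ($A{\left(m \right)} = - 5 m m = - 5 m^{2}$)
$\left(y{\left(A{\left(-5 \right)} \right)} + 98\right)^{2} = \left(5 + 98\right)^{2} = 103^{2} = 10609$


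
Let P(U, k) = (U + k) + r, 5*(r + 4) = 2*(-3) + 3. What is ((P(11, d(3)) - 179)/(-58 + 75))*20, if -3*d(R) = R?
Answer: -3472/17 ≈ -204.24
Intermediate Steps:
d(R) = -R/3
r = -23/5 (r = -4 + (2*(-3) + 3)/5 = -4 + (-6 + 3)/5 = -4 + (⅕)*(-3) = -4 - ⅗ = -23/5 ≈ -4.6000)
P(U, k) = -23/5 + U + k (P(U, k) = (U + k) - 23/5 = -23/5 + U + k)
((P(11, d(3)) - 179)/(-58 + 75))*20 = (((-23/5 + 11 - ⅓*3) - 179)/(-58 + 75))*20 = (((-23/5 + 11 - 1) - 179)/17)*20 = ((27/5 - 179)*(1/17))*20 = -868/5*1/17*20 = -868/85*20 = -3472/17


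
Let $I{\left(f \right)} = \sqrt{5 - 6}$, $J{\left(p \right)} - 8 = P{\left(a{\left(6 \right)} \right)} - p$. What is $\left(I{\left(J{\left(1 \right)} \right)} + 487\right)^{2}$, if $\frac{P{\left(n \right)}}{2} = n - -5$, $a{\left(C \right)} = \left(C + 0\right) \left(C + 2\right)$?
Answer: $\left(487 + i\right)^{2} \approx 2.3717 \cdot 10^{5} + 974.0 i$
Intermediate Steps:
$a{\left(C \right)} = C \left(2 + C\right)$
$P{\left(n \right)} = 10 + 2 n$ ($P{\left(n \right)} = 2 \left(n - -5\right) = 2 \left(n + 5\right) = 2 \left(5 + n\right) = 10 + 2 n$)
$J{\left(p \right)} = 114 - p$ ($J{\left(p \right)} = 8 - \left(-10 + p - 12 \left(2 + 6\right)\right) = 8 - \left(-10 + p - 12 \cdot 8\right) = 8 - \left(-106 + p\right) = 114 - p$)
$I{\left(f \right)} = i$ ($I{\left(f \right)} = \sqrt{-1} = i$)
$\left(I{\left(J{\left(1 \right)} \right)} + 487\right)^{2} = \left(i + 487\right)^{2} = \left(487 + i\right)^{2}$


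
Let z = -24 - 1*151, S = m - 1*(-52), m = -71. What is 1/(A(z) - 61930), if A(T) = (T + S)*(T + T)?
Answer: 1/5970 ≈ 0.00016750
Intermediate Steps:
S = -19 (S = -71 - 1*(-52) = -71 + 52 = -19)
z = -175 (z = -24 - 151 = -175)
A(T) = 2*T*(-19 + T) (A(T) = (T - 19)*(T + T) = (-19 + T)*(2*T) = 2*T*(-19 + T))
1/(A(z) - 61930) = 1/(2*(-175)*(-19 - 175) - 61930) = 1/(2*(-175)*(-194) - 61930) = 1/(67900 - 61930) = 1/5970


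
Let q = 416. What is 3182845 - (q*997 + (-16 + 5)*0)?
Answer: 2768093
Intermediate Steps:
3182845 - (q*997 + (-16 + 5)*0) = 3182845 - (416*997 + (-16 + 5)*0) = 3182845 - (414752 - 11*0) = 3182845 - (414752 + 0) = 3182845 - 1*414752 = 3182845 - 414752 = 2768093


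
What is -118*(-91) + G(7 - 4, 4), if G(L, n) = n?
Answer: 10742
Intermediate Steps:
-118*(-91) + G(7 - 4, 4) = -118*(-91) + 4 = 10738 + 4 = 10742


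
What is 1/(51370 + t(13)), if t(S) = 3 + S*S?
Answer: 1/51542 ≈ 1.9402e-5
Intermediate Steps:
t(S) = 3 + S²
1/(51370 + t(13)) = 1/(51370 + (3 + 13²)) = 1/(51370 + (3 + 169)) = 1/(51370 + 172) = 1/51542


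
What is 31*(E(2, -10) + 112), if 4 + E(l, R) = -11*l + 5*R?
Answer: 1116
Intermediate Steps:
E(l, R) = -4 - 11*l + 5*R (E(l, R) = -4 + (-11*l + 5*R) = -4 - 11*l + 5*R)
31*(E(2, -10) + 112) = 31*((-4 - 11*2 + 5*(-10)) + 112) = 31*((-4 - 22 - 50) + 112) = 31*(-76 + 112) = 31*36 = 1116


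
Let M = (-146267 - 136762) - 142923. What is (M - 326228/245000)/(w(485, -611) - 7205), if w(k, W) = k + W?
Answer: 3727091651/64146250 ≈ 58.103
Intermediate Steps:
w(k, W) = W + k
M = -425952 (M = -283029 - 142923 = -425952)
(M - 326228/245000)/(w(485, -611) - 7205) = (-425952 - 326228/245000)/((-611 + 485) - 7205) = (-425952 - 326228*1/245000)/(-126 - 7205) = (-425952 - 11651/8750)/(-7331) = -3727091651/8750*(-1/7331) = 3727091651/64146250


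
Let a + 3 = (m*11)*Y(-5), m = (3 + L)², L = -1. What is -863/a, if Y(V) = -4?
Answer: 863/179 ≈ 4.8212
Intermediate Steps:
m = 4 (m = (3 - 1)² = 2² = 4)
a = -179 (a = -3 + (4*11)*(-4) = -3 + 44*(-4) = -3 - 176 = -179)
-863/a = -863/(-179) = -863*(-1/179) = 863/179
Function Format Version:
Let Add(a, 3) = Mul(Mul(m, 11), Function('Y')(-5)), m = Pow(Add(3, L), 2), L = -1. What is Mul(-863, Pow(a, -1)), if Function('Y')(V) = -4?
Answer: Rational(863, 179) ≈ 4.8212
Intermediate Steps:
m = 4 (m = Pow(Add(3, -1), 2) = Pow(2, 2) = 4)
a = -179 (a = Add(-3, Mul(Mul(4, 11), -4)) = Add(-3, Mul(44, -4)) = Add(-3, -176) = -179)
Mul(-863, Pow(a, -1)) = Mul(-863, Pow(-179, -1)) = Mul(-863, Rational(-1, 179)) = Rational(863, 179)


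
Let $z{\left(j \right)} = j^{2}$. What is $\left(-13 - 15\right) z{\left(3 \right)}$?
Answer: $-252$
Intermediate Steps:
$\left(-13 - 15\right) z{\left(3 \right)} = \left(-13 - 15\right) 3^{2} = \left(-28\right) 9 = -252$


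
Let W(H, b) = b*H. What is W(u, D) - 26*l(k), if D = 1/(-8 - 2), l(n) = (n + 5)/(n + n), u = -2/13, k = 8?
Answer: -10977/520 ≈ -21.110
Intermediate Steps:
u = -2/13 (u = -2*1/13 = -2/13 ≈ -0.15385)
l(n) = (5 + n)/(2*n) (l(n) = (5 + n)/((2*n)) = (5 + n)*(1/(2*n)) = (5 + n)/(2*n))
D = -1/10 (D = 1/(-10) = -1/10 ≈ -0.10000)
W(H, b) = H*b
W(u, D) - 26*l(k) = -2/13*(-1/10) - 13*(5 + 8)/8 = 1/65 - 13*13/8 = 1/65 - 26*13/16 = 1/65 - 169/8 = -10977/520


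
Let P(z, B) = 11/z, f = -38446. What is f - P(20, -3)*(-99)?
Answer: -767831/20 ≈ -38392.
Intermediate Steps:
f - P(20, -3)*(-99) = -38446 - 11/20*(-99) = -38446 - 11*(1/20)*(-99) = -38446 - 11*(-99)/20 = -38446 - 1*(-1089/20) = -38446 + 1089/20 = -767831/20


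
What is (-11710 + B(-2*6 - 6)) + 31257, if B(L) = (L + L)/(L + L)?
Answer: 19548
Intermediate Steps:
B(L) = 1 (B(L) = (2*L)/((2*L)) = (2*L)*(1/(2*L)) = 1)
(-11710 + B(-2*6 - 6)) + 31257 = (-11710 + 1) + 31257 = -11709 + 31257 = 19548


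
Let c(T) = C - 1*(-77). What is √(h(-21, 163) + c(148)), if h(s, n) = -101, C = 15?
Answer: 3*I ≈ 3.0*I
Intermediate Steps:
c(T) = 92 (c(T) = 15 - 1*(-77) = 15 + 77 = 92)
√(h(-21, 163) + c(148)) = √(-101 + 92) = √(-9) = 3*I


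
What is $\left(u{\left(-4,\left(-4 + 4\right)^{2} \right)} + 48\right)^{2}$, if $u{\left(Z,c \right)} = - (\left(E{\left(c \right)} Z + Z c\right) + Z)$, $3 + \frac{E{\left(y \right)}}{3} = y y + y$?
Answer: $256$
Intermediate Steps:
$E{\left(y \right)} = -9 + 3 y + 3 y^{2}$ ($E{\left(y \right)} = -9 + 3 \left(y y + y\right) = -9 + 3 \left(y^{2} + y\right) = -9 + 3 \left(y + y^{2}\right) = -9 + \left(3 y + 3 y^{2}\right) = -9 + 3 y + 3 y^{2}$)
$u{\left(Z,c \right)} = - Z - Z c - Z \left(-9 + 3 c + 3 c^{2}\right)$ ($u{\left(Z,c \right)} = - (\left(\left(-9 + 3 c + 3 c^{2}\right) Z + Z c\right) + Z) = - (\left(Z \left(-9 + 3 c + 3 c^{2}\right) + Z c\right) + Z) = - (\left(Z c + Z \left(-9 + 3 c + 3 c^{2}\right)\right) + Z) = - (Z + Z c + Z \left(-9 + 3 c + 3 c^{2}\right)) = - Z - Z c - Z \left(-9 + 3 c + 3 c^{2}\right)$)
$\left(u{\left(-4,\left(-4 + 4\right)^{2} \right)} + 48\right)^{2} = \left(- 4 \left(8 - 4 \left(-4 + 4\right)^{2} - 3 \left(\left(-4 + 4\right)^{2}\right)^{2}\right) + 48\right)^{2} = \left(- 4 \left(8 - 4 \cdot 0^{2} - 3 \left(0^{2}\right)^{2}\right) + 48\right)^{2} = \left(- 4 \left(8 - 0 - 3 \cdot 0^{2}\right) + 48\right)^{2} = \left(- 4 \left(8 + 0 - 0\right) + 48\right)^{2} = \left(- 4 \left(8 + 0 + 0\right) + 48\right)^{2} = \left(\left(-4\right) 8 + 48\right)^{2} = \left(-32 + 48\right)^{2} = 16^{2} = 256$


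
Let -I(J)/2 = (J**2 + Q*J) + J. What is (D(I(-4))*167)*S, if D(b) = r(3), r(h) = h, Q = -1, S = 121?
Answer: 60621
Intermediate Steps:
I(J) = -2*J**2 (I(J) = -2*((J**2 - J) + J) = -2*J**2)
D(b) = 3
(D(I(-4))*167)*S = (3*167)*121 = 501*121 = 60621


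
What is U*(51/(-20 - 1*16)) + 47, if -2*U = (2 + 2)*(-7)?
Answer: 163/6 ≈ 27.167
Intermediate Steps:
U = 14 (U = -(2 + 2)*(-7)/2 = -2*(-7) = -½*(-28) = 14)
U*(51/(-20 - 1*16)) + 47 = 14*(51/(-20 - 1*16)) + 47 = 14*(51/(-20 - 16)) + 47 = 14*(51/(-36)) + 47 = 14*(51*(-1/36)) + 47 = 14*(-17/12) + 47 = -119/6 + 47 = 163/6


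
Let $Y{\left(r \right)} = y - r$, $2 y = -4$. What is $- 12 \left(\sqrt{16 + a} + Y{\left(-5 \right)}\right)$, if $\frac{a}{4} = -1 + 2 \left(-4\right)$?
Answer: $-36 - 24 i \sqrt{5} \approx -36.0 - 53.666 i$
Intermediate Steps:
$y = -2$ ($y = \frac{1}{2} \left(-4\right) = -2$)
$a = -36$ ($a = 4 \left(-1 + 2 \left(-4\right)\right) = 4 \left(-1 - 8\right) = 4 \left(-9\right) = -36$)
$Y{\left(r \right)} = -2 - r$
$- 12 \left(\sqrt{16 + a} + Y{\left(-5 \right)}\right) = - 12 \left(\sqrt{16 - 36} - -3\right) = - 12 \left(\sqrt{-20} + \left(-2 + 5\right)\right) = - 12 \left(2 i \sqrt{5} + 3\right) = - 12 \left(3 + 2 i \sqrt{5}\right) = -36 - 24 i \sqrt{5}$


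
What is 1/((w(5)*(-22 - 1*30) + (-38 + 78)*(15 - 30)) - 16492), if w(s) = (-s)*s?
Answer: -1/15792 ≈ -6.3323e-5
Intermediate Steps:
w(s) = -s**2
1/((w(5)*(-22 - 1*30) + (-38 + 78)*(15 - 30)) - 16492) = 1/(((-1*5**2)*(-22 - 1*30) + (-38 + 78)*(15 - 30)) - 16492) = 1/(((-1*25)*(-22 - 30) + 40*(-15)) - 16492) = 1/((-25*(-52) - 600) - 16492) = 1/((1300 - 600) - 16492) = 1/(700 - 16492) = 1/(-15792) = -1/15792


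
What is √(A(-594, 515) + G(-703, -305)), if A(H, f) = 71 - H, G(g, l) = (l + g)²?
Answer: √1016729 ≈ 1008.3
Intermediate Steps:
G(g, l) = (g + l)²
√(A(-594, 515) + G(-703, -305)) = √((71 - 1*(-594)) + (-703 - 305)²) = √((71 + 594) + (-1008)²) = √(665 + 1016064) = √1016729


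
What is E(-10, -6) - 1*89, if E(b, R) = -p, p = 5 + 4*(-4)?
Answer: -78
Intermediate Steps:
p = -11 (p = 5 - 16 = -11)
E(b, R) = 11 (E(b, R) = -1*(-11) = 11)
E(-10, -6) - 1*89 = 11 - 1*89 = 11 - 89 = -78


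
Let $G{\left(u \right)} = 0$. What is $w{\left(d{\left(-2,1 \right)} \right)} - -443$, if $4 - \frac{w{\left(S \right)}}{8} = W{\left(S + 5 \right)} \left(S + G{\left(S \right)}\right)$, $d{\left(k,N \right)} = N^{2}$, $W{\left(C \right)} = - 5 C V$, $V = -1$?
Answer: $235$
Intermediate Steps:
$W{\left(C \right)} = 5 C$ ($W{\left(C \right)} = - 5 C \left(-1\right) = 5 C$)
$w{\left(S \right)} = 32 - 8 S \left(25 + 5 S\right)$ ($w{\left(S \right)} = 32 - 8 \cdot 5 \left(S + 5\right) \left(S + 0\right) = 32 - 8 \cdot 5 \left(5 + S\right) S = 32 - 8 \left(25 + 5 S\right) S = 32 - 8 S \left(25 + 5 S\right)$)
$w{\left(d{\left(-2,1 \right)} \right)} - -443 = \left(32 - 40 \cdot 1^{2} \left(5 + 1^{2}\right)\right) - -443 = \left(32 - 40 \left(5 + 1\right)\right) + 443 = \left(32 - 40 \cdot 6\right) + 443 = \left(32 - 240\right) + 443 = -208 + 443 = 235$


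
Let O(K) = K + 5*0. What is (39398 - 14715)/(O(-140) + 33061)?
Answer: 24683/32921 ≈ 0.74976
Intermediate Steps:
O(K) = K (O(K) = K + 0 = K)
(39398 - 14715)/(O(-140) + 33061) = (39398 - 14715)/(-140 + 33061) = 24683/32921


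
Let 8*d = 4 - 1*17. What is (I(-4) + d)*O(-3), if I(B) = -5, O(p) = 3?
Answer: -159/8 ≈ -19.875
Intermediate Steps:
d = -13/8 (d = (4 - 1*17)/8 = (4 - 17)/8 = (⅛)*(-13) = -13/8 ≈ -1.6250)
(I(-4) + d)*O(-3) = (-5 - 13/8)*3 = -53/8*3 = -159/8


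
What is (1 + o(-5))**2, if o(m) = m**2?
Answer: 676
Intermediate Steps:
(1 + o(-5))**2 = (1 + (-5)**2)**2 = (1 + 25)**2 = 26**2 = 676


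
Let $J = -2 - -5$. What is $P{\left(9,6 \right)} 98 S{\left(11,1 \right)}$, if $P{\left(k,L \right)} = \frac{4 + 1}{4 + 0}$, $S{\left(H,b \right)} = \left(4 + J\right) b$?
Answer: $\frac{1715}{2} \approx 857.5$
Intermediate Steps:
$J = 3$ ($J = -2 + 5 = 3$)
$S{\left(H,b \right)} = 7 b$ ($S{\left(H,b \right)} = \left(4 + 3\right) b = 7 b$)
$P{\left(k,L \right)} = \frac{5}{4}$
$P{\left(9,6 \right)} 98 S{\left(11,1 \right)} = \frac{5}{4} \cdot 98 \cdot 7 \cdot 1 = \frac{245}{2} \cdot 7 = \frac{1715}{2}$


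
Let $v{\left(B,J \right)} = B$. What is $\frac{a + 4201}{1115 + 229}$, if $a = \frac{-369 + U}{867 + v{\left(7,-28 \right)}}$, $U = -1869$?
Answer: $\frac{917359}{293664} \approx 3.1238$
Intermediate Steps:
$a = - \frac{1119}{437}$ ($a = \frac{-369 - 1869}{867 + 7} = - \frac{2238}{874} = \left(-2238\right) \frac{1}{874} = - \frac{1119}{437} \approx -2.5606$)
$\frac{a + 4201}{1115 + 229} = \frac{- \frac{1119}{437} + 4201}{1115 + 229} = \frac{1834718}{437 \cdot 1344} = \frac{1834718}{437} \cdot \frac{1}{1344} = \frac{917359}{293664}$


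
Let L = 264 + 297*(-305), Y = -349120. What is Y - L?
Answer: -258799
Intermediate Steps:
L = -90321 (L = 264 - 90585 = -90321)
Y - L = -349120 - 1*(-90321) = -349120 + 90321 = -258799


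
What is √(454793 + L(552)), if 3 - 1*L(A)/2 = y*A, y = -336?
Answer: √825743 ≈ 908.70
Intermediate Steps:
L(A) = 6 + 672*A (L(A) = 6 - (-672)*A = 6 + 672*A)
√(454793 + L(552)) = √(454793 + (6 + 672*552)) = √(454793 + (6 + 370944)) = √(454793 + 370950) = √825743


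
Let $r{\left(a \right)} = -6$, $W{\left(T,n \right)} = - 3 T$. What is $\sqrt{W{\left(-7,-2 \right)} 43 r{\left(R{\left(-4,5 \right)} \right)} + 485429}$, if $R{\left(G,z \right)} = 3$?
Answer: $\sqrt{480011} \approx 692.83$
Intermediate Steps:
$\sqrt{W{\left(-7,-2 \right)} 43 r{\left(R{\left(-4,5 \right)} \right)} + 485429} = \sqrt{\left(-3\right) \left(-7\right) 43 \left(-6\right) + 485429} = \sqrt{21 \cdot 43 \left(-6\right) + 485429} = \sqrt{903 \left(-6\right) + 485429} = \sqrt{-5418 + 485429} = \sqrt{480011}$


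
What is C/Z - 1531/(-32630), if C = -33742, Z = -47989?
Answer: 1174472619/1565881070 ≈ 0.75004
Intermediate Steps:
C/Z - 1531/(-32630) = -33742/(-47989) - 1531/(-32630) = -33742*(-1/47989) - 1531*(-1/32630) = 33742/47989 + 1531/32630 = 1174472619/1565881070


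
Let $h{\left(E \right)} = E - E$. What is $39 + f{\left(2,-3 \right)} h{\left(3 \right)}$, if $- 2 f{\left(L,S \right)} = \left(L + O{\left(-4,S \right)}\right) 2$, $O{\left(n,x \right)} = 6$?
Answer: $39$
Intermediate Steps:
$h{\left(E \right)} = 0$
$f{\left(L,S \right)} = -6 - L$ ($f{\left(L,S \right)} = - \frac{\left(L + 6\right) 2}{2} = - \frac{\left(6 + L\right) 2}{2} = - \frac{12 + 2 L}{2} = -6 - L$)
$39 + f{\left(2,-3 \right)} h{\left(3 \right)} = 39 + \left(-6 - 2\right) 0 = 39 - 0 = 39 + 0 = 39$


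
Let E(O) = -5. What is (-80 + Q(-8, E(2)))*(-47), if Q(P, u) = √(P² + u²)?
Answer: 3760 - 47*√89 ≈ 3316.6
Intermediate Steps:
(-80 + Q(-8, E(2)))*(-47) = (-80 + √((-8)² + (-5)²))*(-47) = (-80 + √(64 + 25))*(-47) = (-80 + √89)*(-47) = 3760 - 47*√89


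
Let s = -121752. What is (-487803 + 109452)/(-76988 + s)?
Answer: 378351/198740 ≈ 1.9037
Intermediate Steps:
(-487803 + 109452)/(-76988 + s) = (-487803 + 109452)/(-76988 - 121752) = -378351/(-198740) = -378351*(-1/198740) = 378351/198740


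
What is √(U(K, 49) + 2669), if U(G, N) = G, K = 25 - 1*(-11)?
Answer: √2705 ≈ 52.010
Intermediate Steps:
K = 36 (K = 25 + 11 = 36)
√(U(K, 49) + 2669) = √(36 + 2669) = √2705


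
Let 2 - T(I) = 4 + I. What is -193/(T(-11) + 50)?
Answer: -193/59 ≈ -3.2712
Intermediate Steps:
T(I) = -2 - I (T(I) = 2 - (4 + I) = 2 + (-4 - I) = -2 - I)
-193/(T(-11) + 50) = -193/((-2 - 1*(-11)) + 50) = -193/((-2 + 11) + 50) = -193/(9 + 50) = -193/59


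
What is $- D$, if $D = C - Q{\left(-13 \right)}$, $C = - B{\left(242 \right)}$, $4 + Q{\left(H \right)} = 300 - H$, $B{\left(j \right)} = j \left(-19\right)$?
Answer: $-4289$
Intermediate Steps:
$B{\left(j \right)} = - 19 j$
$Q{\left(H \right)} = 296 - H$ ($Q{\left(H \right)} = -4 - \left(-300 + H\right) = 296 - H$)
$C = 4598$ ($C = - \left(-19\right) 242 = \left(-1\right) \left(-4598\right) = 4598$)
$D = 4289$ ($D = 4598 - \left(296 - -13\right) = 4598 - \left(296 + 13\right) = 4598 - 309 = 4289$)
$- D = \left(-1\right) 4289 = -4289$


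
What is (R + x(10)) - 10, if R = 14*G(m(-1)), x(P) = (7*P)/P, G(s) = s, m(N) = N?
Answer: -17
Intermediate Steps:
x(P) = 7
R = -14 (R = 14*(-1) = -14)
(R + x(10)) - 10 = (-14 + 7) - 10 = -7 - 10 = -17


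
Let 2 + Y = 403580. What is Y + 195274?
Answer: 598852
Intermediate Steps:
Y = 403578 (Y = -2 + 403580 = 403578)
Y + 195274 = 403578 + 195274 = 598852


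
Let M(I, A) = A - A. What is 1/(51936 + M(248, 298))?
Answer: 1/51936 ≈ 1.9254e-5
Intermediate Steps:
M(I, A) = 0
1/(51936 + M(248, 298)) = 1/(51936 + 0) = 1/51936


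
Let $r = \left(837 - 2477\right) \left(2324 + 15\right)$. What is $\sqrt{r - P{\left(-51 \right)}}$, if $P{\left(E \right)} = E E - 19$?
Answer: $i \sqrt{3838542} \approx 1959.2 i$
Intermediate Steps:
$r = -3835960$ ($r = \left(-1640\right) 2339 = -3835960$)
$P{\left(E \right)} = -19 + E^{2}$ ($P{\left(E \right)} = E^{2} - 19 = -19 + E^{2}$)
$\sqrt{r - P{\left(-51 \right)}} = \sqrt{-3835960 - \left(-19 + \left(-51\right)^{2}\right)} = \sqrt{-3835960 - \left(-19 + 2601\right)} = \sqrt{-3835960 - 2582} = \sqrt{-3838542} = i \sqrt{3838542}$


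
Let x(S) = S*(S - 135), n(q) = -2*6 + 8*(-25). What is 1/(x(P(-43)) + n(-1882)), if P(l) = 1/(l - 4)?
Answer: -2209/461962 ≈ -0.0047818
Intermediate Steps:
P(l) = 1/(-4 + l)
n(q) = -212 (n(q) = -12 - 200 = -212)
x(S) = S*(-135 + S)
1/(x(P(-43)) + n(-1882)) = 1/((-135 + 1/(-4 - 43))/(-4 - 43) - 212) = 1/((-135 + 1/(-47))/(-47) - 212) = 1/(-(-135 - 1/47)/47 - 212) = 1/(-1/47*(-6346/47) - 212) = 1/(6346/2209 - 212) = 1/(-461962/2209) = -2209/461962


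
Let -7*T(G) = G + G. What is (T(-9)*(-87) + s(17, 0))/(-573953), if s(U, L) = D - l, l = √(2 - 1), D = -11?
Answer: 1650/4017671 ≈ 0.00041069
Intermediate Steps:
l = 1 (l = √1 = 1)
s(U, L) = -12 (s(U, L) = -11 - 1*1 = -11 - 1 = -12)
T(G) = -2*G/7 (T(G) = -(G + G)/7 = -2*G/7)
(T(-9)*(-87) + s(17, 0))/(-573953) = (-2/7*(-9)*(-87) - 12)/(-573953) = ((18/7)*(-87) - 12)*(-1/573953) = (-1566/7 - 12)*(-1/573953) = -1650/7*(-1/573953) = 1650/4017671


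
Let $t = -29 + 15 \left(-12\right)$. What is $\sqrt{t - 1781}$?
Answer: $i \sqrt{1990} \approx 44.609 i$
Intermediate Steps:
$t = -209$ ($t = -29 - 180 = -209$)
$\sqrt{t - 1781} = \sqrt{-209 - 1781} = \sqrt{-1990} = i \sqrt{1990}$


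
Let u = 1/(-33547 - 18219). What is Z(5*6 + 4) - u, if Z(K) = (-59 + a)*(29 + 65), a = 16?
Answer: -209238171/51766 ≈ -4042.0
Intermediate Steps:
Z(K) = -4042 (Z(K) = (-59 + 16)*(29 + 65) = -43*94 = -4042)
u = -1/51766 (u = 1/(-51766) = -1/51766 ≈ -1.9318e-5)
Z(5*6 + 4) - u = -4042 - 1*(-1/51766) = -4042 + 1/51766 = -209238171/51766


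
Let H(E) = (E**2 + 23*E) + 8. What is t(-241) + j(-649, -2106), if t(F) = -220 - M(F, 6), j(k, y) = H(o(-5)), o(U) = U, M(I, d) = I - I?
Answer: -302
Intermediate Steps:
M(I, d) = 0
H(E) = 8 + E**2 + 23*E
j(k, y) = -82 (j(k, y) = 8 + (-5)**2 + 23*(-5) = 8 + 25 - 115 = -82)
t(F) = -220 (t(F) = -220 - 1*0 = -220 + 0 = -220)
t(-241) + j(-649, -2106) = -220 - 82 = -302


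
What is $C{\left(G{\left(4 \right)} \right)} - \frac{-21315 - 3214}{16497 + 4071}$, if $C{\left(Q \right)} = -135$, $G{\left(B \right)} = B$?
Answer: $- \frac{2752151}{20568} \approx -133.81$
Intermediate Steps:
$C{\left(G{\left(4 \right)} \right)} - \frac{-21315 - 3214}{16497 + 4071} = -135 - \frac{-21315 - 3214}{16497 + 4071} = -135 - - \frac{24529}{20568} = -135 + \frac{24529}{20568} = - \frac{2752151}{20568}$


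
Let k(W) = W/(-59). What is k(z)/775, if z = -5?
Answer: 1/9145 ≈ 0.00010935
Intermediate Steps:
k(W) = -W/59 (k(W) = W*(-1/59) = -W/59)
k(z)/775 = -1/59*(-5)/775 = (5/59)*(1/775) = 1/9145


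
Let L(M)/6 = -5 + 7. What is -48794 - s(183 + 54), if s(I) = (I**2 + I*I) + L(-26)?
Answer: -161144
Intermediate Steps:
L(M) = 12 (L(M) = 6*(-5 + 7) = 6*2 = 12)
s(I) = 12 + 2*I**2 (s(I) = (I**2 + I*I) + 12 = (I**2 + I**2) + 12 = 2*I**2 + 12 = 12 + 2*I**2)
-48794 - s(183 + 54) = -48794 - (12 + 2*(183 + 54)**2) = -48794 - (12 + 2*237**2) = -48794 - (12 + 2*56169) = -48794 - (12 + 112338) = -48794 - 1*112350 = -48794 - 112350 = -161144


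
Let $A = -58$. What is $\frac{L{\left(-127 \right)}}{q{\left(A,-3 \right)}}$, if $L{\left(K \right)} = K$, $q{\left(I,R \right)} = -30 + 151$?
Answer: $- \frac{127}{121} \approx -1.0496$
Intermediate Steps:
$q{\left(I,R \right)} = 121$
$\frac{L{\left(-127 \right)}}{q{\left(A,-3 \right)}} = - \frac{127}{121}$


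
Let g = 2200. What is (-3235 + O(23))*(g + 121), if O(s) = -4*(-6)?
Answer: -7452731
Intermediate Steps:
O(s) = 24
(-3235 + O(23))*(g + 121) = (-3235 + 24)*(2200 + 121) = -3211*2321 = -7452731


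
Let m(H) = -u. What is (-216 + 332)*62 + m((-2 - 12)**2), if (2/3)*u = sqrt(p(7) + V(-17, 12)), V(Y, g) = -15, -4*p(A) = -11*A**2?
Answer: 7192 - 3*sqrt(479)/4 ≈ 7175.6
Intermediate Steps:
p(A) = 11*A**2/4 (p(A) = -(-11)*A**2/4 = 11*A**2/4)
u = 3*sqrt(479)/4 (u = 3*sqrt((11/4)*7**2 - 15)/2 = 3*sqrt((11/4)*49 - 15)/2 = 3*sqrt(539/4 - 15)/2 = 3*sqrt(479/4)/2 = 3*(sqrt(479)/2)/2 = 3*sqrt(479)/4 ≈ 16.415)
m(H) = -3*sqrt(479)/4
(-216 + 332)*62 + m((-2 - 12)**2) = (-216 + 332)*62 - 3*sqrt(479)/4 = 116*62 - 3*sqrt(479)/4 = 7192 - 3*sqrt(479)/4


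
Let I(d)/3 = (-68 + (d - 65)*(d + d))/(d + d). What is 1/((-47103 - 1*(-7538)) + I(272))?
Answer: -8/311555 ≈ -2.5678e-5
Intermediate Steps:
I(d) = 3*(-68 + 2*d*(-65 + d))/(2*d) (I(d) = 3*((-68 + (d - 65)*(d + d))/(d + d)) = 3*((-68 + (-65 + d)*(2*d))/((2*d))) = 3*((-68 + 2*d*(-65 + d))*(1/(2*d))) = 3*((-68 + 2*d*(-65 + d))/(2*d)) = 3*(-68 + 2*d*(-65 + d))/(2*d))
1/((-47103 - 1*(-7538)) + I(272)) = 1/((-47103 - 1*(-7538)) + (-195 - 102/272 + 3*272)) = 1/((-47103 + 7538) + (-195 - 102*1/272 + 816)) = 1/(-39565 + (-195 - 3/8 + 816)) = 1/(-39565 + 4965/8) = 1/(-311555/8) = -8/311555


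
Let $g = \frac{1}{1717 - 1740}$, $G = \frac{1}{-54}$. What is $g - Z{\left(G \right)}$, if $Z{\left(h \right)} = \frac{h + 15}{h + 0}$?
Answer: $\frac{18606}{23} \approx 808.96$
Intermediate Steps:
$G = - \frac{1}{54} \approx -0.018519$
$g = - \frac{1}{23}$ ($g = \frac{1}{-23} = - \frac{1}{23} \approx -0.043478$)
$Z{\left(h \right)} = \frac{15 + h}{h}$
$g - Z{\left(G \right)} = - \frac{1}{23} - \frac{15 - \frac{1}{54}}{- \frac{1}{54}} = - \frac{1}{23} - \left(-54\right) \frac{809}{54} = - \frac{1}{23} - -809 = - \frac{1}{23} + 809 = \frac{18606}{23}$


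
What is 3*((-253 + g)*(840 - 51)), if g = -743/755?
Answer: -453891186/755 ≈ -6.0118e+5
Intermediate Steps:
g = -743/755 (g = -743*1/755 = -743/755 ≈ -0.98411)
3*((-253 + g)*(840 - 51)) = 3*((-253 - 743/755)*(840 - 51)) = 3*(-191758/755*789) = 3*(-151297062/755) = -453891186/755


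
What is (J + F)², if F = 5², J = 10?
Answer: 1225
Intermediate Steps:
F = 25
(J + F)² = (10 + 25)² = 35² = 1225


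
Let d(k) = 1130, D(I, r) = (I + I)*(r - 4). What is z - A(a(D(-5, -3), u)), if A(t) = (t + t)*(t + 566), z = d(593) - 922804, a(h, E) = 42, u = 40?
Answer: -972746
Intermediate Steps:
D(I, r) = 2*I*(-4 + r) (D(I, r) = (2*I)*(-4 + r) = 2*I*(-4 + r))
z = -921674 (z = 1130 - 922804 = -921674)
A(t) = 2*t*(566 + t) (A(t) = (2*t)*(566 + t) = 2*t*(566 + t))
z - A(a(D(-5, -3), u)) = -921674 - 2*42*(566 + 42) = -921674 - 2*42*608 = -921674 - 1*51072 = -921674 - 51072 = -972746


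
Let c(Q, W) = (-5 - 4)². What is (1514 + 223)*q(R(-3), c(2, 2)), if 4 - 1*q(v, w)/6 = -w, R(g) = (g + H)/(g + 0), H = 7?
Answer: 885870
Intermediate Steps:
c(Q, W) = 81 (c(Q, W) = (-9)² = 81)
R(g) = (7 + g)/g (R(g) = (g + 7)/(g + 0) = (7 + g)/g)
q(v, w) = 24 + 6*w (q(v, w) = 24 - (-6)*w = 24 + 6*w)
(1514 + 223)*q(R(-3), c(2, 2)) = (1514 + 223)*(24 + 6*81) = 1737*(24 + 486) = 1737*510 = 885870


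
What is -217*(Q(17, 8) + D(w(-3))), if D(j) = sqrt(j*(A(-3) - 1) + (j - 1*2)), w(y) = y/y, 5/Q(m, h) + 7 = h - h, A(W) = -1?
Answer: 155 - 217*I*sqrt(3) ≈ 155.0 - 375.85*I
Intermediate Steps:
Q(m, h) = -5/7 (Q(m, h) = 5/(-7 + (h - h)) = 5/(-7 + 0) = 5/(-7) = 5*(-1/7) = -5/7)
w(y) = 1
D(j) = sqrt(-2 - j) (D(j) = sqrt(j*(-1 - 1) + (j - 1*2)) = sqrt(j*(-2) + (j - 2)) = sqrt(-2*j + (-2 + j)) = sqrt(-2 - j))
-217*(Q(17, 8) + D(w(-3))) = -217*(-5/7 + sqrt(-2 - 1*1)) = -217*(-5/7 + sqrt(-2 - 1)) = -217*(-5/7 + sqrt(-3)) = -217*(-5/7 + I*sqrt(3)) = 155 - 217*I*sqrt(3)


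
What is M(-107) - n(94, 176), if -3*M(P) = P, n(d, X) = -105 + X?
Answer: -106/3 ≈ -35.333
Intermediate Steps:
M(P) = -P/3
M(-107) - n(94, 176) = -1/3*(-107) - (-105 + 176) = 107/3 - 1*71 = 107/3 - 71 = -106/3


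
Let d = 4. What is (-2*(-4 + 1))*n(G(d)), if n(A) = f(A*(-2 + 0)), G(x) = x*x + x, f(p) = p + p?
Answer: -480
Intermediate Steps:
f(p) = 2*p
G(x) = x + x² (G(x) = x² + x = x + x²)
n(A) = -4*A (n(A) = 2*(A*(-2 + 0)) = 2*(A*(-2)) = 2*(-2*A) = -4*A)
(-2*(-4 + 1))*n(G(d)) = (-2*(-4 + 1))*(-16*(1 + 4)) = (-2*(-3))*(-16*5) = 6*(-4*20) = 6*(-80) = -480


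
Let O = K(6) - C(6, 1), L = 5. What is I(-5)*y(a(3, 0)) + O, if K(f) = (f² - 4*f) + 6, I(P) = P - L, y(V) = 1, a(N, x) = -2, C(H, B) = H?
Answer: 2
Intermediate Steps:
I(P) = -5 + P (I(P) = P - 1*5 = P - 5 = -5 + P)
K(f) = 6 + f² - 4*f
O = 12 (O = (6 + 6² - 4*6) - 1*6 = (6 + 36 - 24) - 6 = 18 - 6 = 12)
I(-5)*y(a(3, 0)) + O = (-5 - 5)*1 + 12 = -10*1 + 12 = -10 + 12 = 2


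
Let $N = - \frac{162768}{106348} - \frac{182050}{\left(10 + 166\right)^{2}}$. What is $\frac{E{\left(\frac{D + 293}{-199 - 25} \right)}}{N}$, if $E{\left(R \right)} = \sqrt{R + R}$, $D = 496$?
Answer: $- \frac{850784 i \sqrt{5523}}{176464757} \approx - 0.3583 i$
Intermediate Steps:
$E{\left(R \right)} = \sqrt{2} \sqrt{R}$ ($E{\left(R \right)} = \sqrt{2 R} = \sqrt{2} \sqrt{R}$)
$N = - \frac{25209251}{3403136}$ ($N = \left(-162768\right) \frac{1}{106348} - \frac{182050}{176^{2}} = - \frac{40692}{26587} - \frac{182050}{30976} = - \frac{40692}{26587} - \frac{8275}{1408} = - \frac{25209251}{3403136} \approx -7.4077$)
$\frac{E{\left(\frac{D + 293}{-199 - 25} \right)}}{N} = \frac{\sqrt{2} \sqrt{\frac{496 + 293}{-199 - 25}}}{- \frac{25209251}{3403136}} = \sqrt{2} \sqrt{\frac{789}{-224}} \left(- \frac{3403136}{25209251}\right) = \sqrt{2} \sqrt{789 \left(- \frac{1}{224}\right)} \left(- \frac{3403136}{25209251}\right) = \sqrt{2} \sqrt{- \frac{789}{224}} \left(- \frac{3403136}{25209251}\right) = \sqrt{2} \frac{i \sqrt{11046}}{56} \left(- \frac{3403136}{25209251}\right) = \frac{i \sqrt{5523}}{28} \left(- \frac{3403136}{25209251}\right) = - \frac{850784 i \sqrt{5523}}{176464757}$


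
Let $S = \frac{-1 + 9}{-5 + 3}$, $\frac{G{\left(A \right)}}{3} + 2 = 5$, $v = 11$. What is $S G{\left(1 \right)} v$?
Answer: $-396$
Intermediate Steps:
$G{\left(A \right)} = 9$ ($G{\left(A \right)} = -6 + 3 \cdot 5 = -6 + 15 = 9$)
$S = -4$ ($S = \frac{8}{-2} = 8 \left(- \frac{1}{2}\right) = -4$)
$S G{\left(1 \right)} v = \left(-4\right) 9 \cdot 11 = \left(-36\right) 11 = -396$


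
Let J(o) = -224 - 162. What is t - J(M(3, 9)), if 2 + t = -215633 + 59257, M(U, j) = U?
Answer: -155992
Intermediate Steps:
J(o) = -386
t = -156378 (t = -2 + (-215633 + 59257) = -2 - 156376 = -156378)
t - J(M(3, 9)) = -156378 - 1*(-386) = -156378 + 386 = -155992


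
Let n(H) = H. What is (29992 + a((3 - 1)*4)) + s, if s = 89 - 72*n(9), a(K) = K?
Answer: 29441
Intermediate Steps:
s = -559 (s = 89 - 72*9 = 89 - 648 = -559)
(29992 + a((3 - 1)*4)) + s = (29992 + (3 - 1)*4) - 559 = (29992 + 2*4) - 559 = (29992 + 8) - 559 = 30000 - 559 = 29441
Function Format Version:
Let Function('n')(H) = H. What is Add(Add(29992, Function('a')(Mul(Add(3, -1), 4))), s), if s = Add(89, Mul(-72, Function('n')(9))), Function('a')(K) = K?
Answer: 29441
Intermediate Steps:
s = -559 (s = Add(89, Mul(-72, 9)) = Add(89, -648) = -559)
Add(Add(29992, Function('a')(Mul(Add(3, -1), 4))), s) = Add(Add(29992, Mul(Add(3, -1), 4)), -559) = Add(Add(29992, Mul(2, 4)), -559) = Add(Add(29992, 8), -559) = Add(30000, -559) = 29441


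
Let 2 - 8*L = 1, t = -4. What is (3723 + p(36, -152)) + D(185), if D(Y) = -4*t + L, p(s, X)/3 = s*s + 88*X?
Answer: -260007/8 ≈ -32501.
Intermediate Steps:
L = ⅛ (L = ¼ - ⅛*1 = ¼ - ⅛ = ⅛ ≈ 0.12500)
p(s, X) = 3*s² + 264*X (p(s, X) = 3*(s*s + 88*X) = 3*(s² + 88*X) = 3*s² + 264*X)
D(Y) = 129/8 (D(Y) = -4*(-4) + ⅛ = 16 + ⅛ = 129/8)
(3723 + p(36, -152)) + D(185) = (3723 + (3*36² + 264*(-152))) + 129/8 = (3723 + (3*1296 - 40128)) + 129/8 = (3723 + (3888 - 40128)) + 129/8 = (3723 - 36240) + 129/8 = -32517 + 129/8 = -260007/8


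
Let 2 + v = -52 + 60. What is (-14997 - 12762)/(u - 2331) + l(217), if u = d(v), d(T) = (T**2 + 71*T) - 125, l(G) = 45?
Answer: 117489/1994 ≈ 58.921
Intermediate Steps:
v = 6 (v = -2 + (-52 + 60) = -2 + 8 = 6)
d(T) = -125 + T**2 + 71*T
u = 337 (u = -125 + 6**2 + 71*6 = -125 + 36 + 426 = 337)
(-14997 - 12762)/(u - 2331) + l(217) = (-14997 - 12762)/(337 - 2331) + 45 = -27759/(-1994) + 45 = -27759*(-1/1994) + 45 = 27759/1994 + 45 = 117489/1994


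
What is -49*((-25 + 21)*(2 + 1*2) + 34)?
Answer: -882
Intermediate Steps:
-49*((-25 + 21)*(2 + 1*2) + 34) = -49*(-4*(2 + 2) + 34) = -49*(-4*4 + 34) = -49*(-16 + 34) = -49*18 = -882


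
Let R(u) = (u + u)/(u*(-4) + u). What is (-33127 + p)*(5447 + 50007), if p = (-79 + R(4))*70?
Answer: -6438819394/3 ≈ -2.1463e+9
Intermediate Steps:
R(u) = -⅔ (R(u) = (2*u)/(-4*u + u) = (2*u)/((-3*u)) = (2*u)*(-1/(3*u)) = -⅔)
p = -16730/3 (p = (-79 - ⅔)*70 = -239/3*70 = -16730/3 ≈ -5576.7)
(-33127 + p)*(5447 + 50007) = (-33127 - 16730/3)*(5447 + 50007) = -116111/3*55454 = -6438819394/3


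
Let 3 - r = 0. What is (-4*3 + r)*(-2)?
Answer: 18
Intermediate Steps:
r = 3 (r = 3 - 1*0 = 3 + 0 = 3)
(-4*3 + r)*(-2) = (-4*3 + 3)*(-2) = (-12 + 3)*(-2) = -9*(-2) = 18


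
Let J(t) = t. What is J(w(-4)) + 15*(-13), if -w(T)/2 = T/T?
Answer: -197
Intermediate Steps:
w(T) = -2 (w(T) = -2*T/T = -2*1 = -2)
J(w(-4)) + 15*(-13) = -2 + 15*(-13) = -2 - 195 = -197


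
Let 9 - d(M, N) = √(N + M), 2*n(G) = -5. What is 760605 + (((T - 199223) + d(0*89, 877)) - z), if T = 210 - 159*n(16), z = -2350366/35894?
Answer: 20174724525/35894 - √877 ≈ 5.6203e+5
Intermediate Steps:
n(G) = -5/2 (n(G) = (½)*(-5) = -5/2)
d(M, N) = 9 - √(M + N) (d(M, N) = 9 - √(N + M) = 9 - √(M + N))
z = -1175183/17947 (z = -2350366*1/35894 = -1175183/17947 ≈ -65.481)
T = 1215/2 (T = 210 - 159*(-5/2) = 210 + 795/2 = 1215/2 ≈ 607.50)
760605 + (((T - 199223) + d(0*89, 877)) - z) = 760605 + (((1215/2 - 199223) + (9 - √(0*89 + 877))) - 1*(-1175183/17947)) = 760605 + ((-397231/2 + (9 - √(0 + 877))) + 1175183/17947) = 760605 + ((-397231/2 + (9 - √877)) + 1175183/17947) = 760605 + ((-397213/2 - √877) + 1175183/17947) = 760605 + (-7126431345/35894 - √877) = 20174724525/35894 - √877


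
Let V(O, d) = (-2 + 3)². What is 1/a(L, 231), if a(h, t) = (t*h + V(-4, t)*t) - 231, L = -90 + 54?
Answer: -1/8316 ≈ -0.00012025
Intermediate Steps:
V(O, d) = 1 (V(O, d) = 1² = 1)
L = -36
a(h, t) = -231 + t + h*t (a(h, t) = (t*h + 1*t) - 231 = (h*t + t) - 231 = (t + h*t) - 231 = -231 + t + h*t)
1/a(L, 231) = 1/(-231 + 231 - 36*231) = 1/(-231 + 231 - 8316) = 1/(-8316) = -1/8316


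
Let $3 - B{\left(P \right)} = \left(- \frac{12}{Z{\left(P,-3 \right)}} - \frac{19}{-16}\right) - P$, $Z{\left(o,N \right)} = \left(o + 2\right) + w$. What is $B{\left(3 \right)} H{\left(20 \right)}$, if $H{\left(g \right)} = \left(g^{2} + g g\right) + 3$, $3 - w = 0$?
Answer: $\frac{81103}{16} \approx 5068.9$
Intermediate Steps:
$w = 3$ ($w = 3 - 0 = 3 + 0 = 3$)
$Z{\left(o,N \right)} = 5 + o$ ($Z{\left(o,N \right)} = \left(o + 2\right) + 3 = \left(2 + o\right) + 3 = 5 + o$)
$B{\left(P \right)} = \frac{29}{16} + P + \frac{12}{5 + P}$ ($B{\left(P \right)} = 3 - \left(\left(- \frac{12}{5 + P} - \frac{19}{-16}\right) - P\right) = 3 - \left(\left(- \frac{12}{5 + P} - - \frac{19}{16}\right) - P\right) = 3 - \left(\left(- \frac{12}{5 + P} + \frac{19}{16}\right) - P\right) = 3 - \left(\left(\frac{19}{16} - \frac{12}{5 + P}\right) - P\right) = 3 - \left(\frac{19}{16} - P - \frac{12}{5 + P}\right) = 3 + \left(- \frac{19}{16} + P + \frac{12}{5 + P}\right) = \frac{29}{16} + P + \frac{12}{5 + P}$)
$H{\left(g \right)} = 3 + 2 g^{2}$ ($H{\left(g \right)} = \left(g^{2} + g^{2}\right) + 3 = 2 g^{2} + 3 = 3 + 2 g^{2}$)
$B{\left(3 \right)} H{\left(20 \right)} = \frac{192 + \left(5 + 3\right) \left(29 + 16 \cdot 3\right)}{16 \left(5 + 3\right)} \left(3 + 2 \cdot 20^{2}\right) = \frac{192 + 8 \left(29 + 48\right)}{16 \cdot 8} \left(3 + 2 \cdot 400\right) = \frac{1}{16} \cdot \frac{1}{8} \left(192 + 8 \cdot 77\right) \left(3 + 800\right) = \frac{1}{16} \cdot \frac{1}{8} \left(192 + 616\right) 803 = \frac{1}{16} \cdot \frac{1}{8} \cdot 808 \cdot 803 = \frac{101}{16} \cdot 803 = \frac{81103}{16}$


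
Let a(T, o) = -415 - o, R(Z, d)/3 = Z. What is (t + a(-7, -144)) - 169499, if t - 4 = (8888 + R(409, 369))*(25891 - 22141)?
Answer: 37761484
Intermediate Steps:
R(Z, d) = 3*Z
t = 37931254 (t = 4 + (8888 + 3*409)*(25891 - 22141) = 4 + (8888 + 1227)*3750 = 4 + 10115*3750 = 4 + 37931250 = 37931254)
(t + a(-7, -144)) - 169499 = (37931254 + (-415 - 1*(-144))) - 169499 = (37931254 + (-415 + 144)) - 169499 = (37931254 - 271) - 169499 = 37930983 - 169499 = 37761484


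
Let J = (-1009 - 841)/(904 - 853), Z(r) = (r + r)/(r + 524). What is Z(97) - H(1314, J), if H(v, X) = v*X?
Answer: 503199598/10557 ≈ 47665.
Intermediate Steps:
Z(r) = 2*r/(524 + r) (Z(r) = (2*r)/(524 + r) = 2*r/(524 + r))
J = -1850/51 ≈ -36.275
H(v, X) = X*v
Z(97) - H(1314, J) = 2*97/(524 + 97) - (-1850)*1314/51 = 2*97/621 - 1*(-810300/17) = 2*97*(1/621) + 810300/17 = 194/621 + 810300/17 = 503199598/10557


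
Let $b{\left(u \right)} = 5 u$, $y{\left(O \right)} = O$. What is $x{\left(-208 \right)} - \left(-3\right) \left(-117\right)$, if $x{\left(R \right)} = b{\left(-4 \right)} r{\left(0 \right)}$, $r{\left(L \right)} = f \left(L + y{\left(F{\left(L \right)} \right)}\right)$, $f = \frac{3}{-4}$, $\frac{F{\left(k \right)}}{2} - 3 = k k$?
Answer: $-261$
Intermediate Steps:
$F{\left(k \right)} = 6 + 2 k^{2}$ ($F{\left(k \right)} = 6 + 2 k k = 6 + 2 k^{2}$)
$f = - \frac{3}{4}$ ($f = 3 \left(- \frac{1}{4}\right) = - \frac{3}{4} \approx -0.75$)
$r{\left(L \right)} = - \frac{9}{2} - \frac{3 L^{2}}{2} - \frac{3 L}{4}$ ($r{\left(L \right)} = - \frac{3 \left(L + \left(6 + 2 L^{2}\right)\right)}{4} = - \frac{3 \left(6 + L + 2 L^{2}\right)}{4} = - \frac{9}{2} - \frac{3 L^{2}}{2} - \frac{3 L}{4}$)
$x{\left(R \right)} = 90$ ($x{\left(R \right)} = 5 \left(-4\right) \left(- \frac{9}{2} - \frac{3 \cdot 0^{2}}{2} - 0\right) = - 20 \left(- \frac{9}{2} - 0 + 0\right) = - 20 \left(- \frac{9}{2} + 0 + 0\right) = \left(-20\right) \left(- \frac{9}{2}\right) = 90$)
$x{\left(-208 \right)} - \left(-3\right) \left(-117\right) = 90 - \left(-3\right) \left(-117\right) = 90 - 351 = -261$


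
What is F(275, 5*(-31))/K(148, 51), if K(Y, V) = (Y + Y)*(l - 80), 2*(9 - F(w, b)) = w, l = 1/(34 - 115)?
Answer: 20817/3836752 ≈ 0.0054257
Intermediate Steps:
l = -1/81 (l = 1/(-81) = -1/81 ≈ -0.012346)
F(w, b) = 9 - w/2
K(Y, V) = -12962*Y/81 (K(Y, V) = (Y + Y)*(-1/81 - 80) = (2*Y)*(-6481/81) = -12962*Y/81)
F(275, 5*(-31))/K(148, 51) = (9 - 1/2*275)/((-12962/81*148)) = (9 - 275/2)/(-1918376/81) = -257/2*(-81/1918376) = 20817/3836752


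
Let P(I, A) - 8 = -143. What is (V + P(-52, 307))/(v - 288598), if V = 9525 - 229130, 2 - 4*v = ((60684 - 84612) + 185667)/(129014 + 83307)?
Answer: 186621666160/245101400929 ≈ 0.76141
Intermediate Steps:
P(I, A) = -135 (P(I, A) = 8 - 143 = -135)
v = 262903/849284 (v = ½ - ((60684 - 84612) + 185667)/(4*(129014 + 83307)) = ½ - (-23928 + 185667)/(4*212321) = ½ - 161739/(4*212321) = ½ - ¼*161739/212321 = ½ - 161739/849284 = 262903/849284 ≈ 0.30956)
V = -219605
(V + P(-52, 307))/(v - 288598) = (-219605 - 135)/(262903/849284 - 288598) = -219740/(-245101400929/849284) = -219740*(-849284/245101400929) = 186621666160/245101400929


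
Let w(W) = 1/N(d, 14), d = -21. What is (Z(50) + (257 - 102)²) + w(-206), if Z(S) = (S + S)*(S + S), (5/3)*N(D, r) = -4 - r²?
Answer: 4082999/120 ≈ 34025.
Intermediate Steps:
N(D, r) = -12/5 - 3*r²/5 (N(D, r) = 3*(-4 - r²)/5 = -12/5 - 3*r²/5)
Z(S) = 4*S² (Z(S) = (2*S)*(2*S) = 4*S²)
w(W) = -1/120 (w(W) = 1/(-12/5 - ⅗*14²) = 1/(-12/5 - ⅗*196) = 1/(-12/5 - 588/5) = 1/(-120) = -1/120)
(Z(50) + (257 - 102)²) + w(-206) = (4*50² + (257 - 102)²) - 1/120 = (4*2500 + 155²) - 1/120 = (10000 + 24025) - 1/120 = 34025 - 1/120 = 4082999/120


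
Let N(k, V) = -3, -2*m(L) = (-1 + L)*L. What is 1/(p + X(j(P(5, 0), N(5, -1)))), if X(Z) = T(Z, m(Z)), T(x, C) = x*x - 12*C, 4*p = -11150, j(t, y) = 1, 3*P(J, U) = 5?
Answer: -2/5573 ≈ -0.00035887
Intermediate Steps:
m(L) = -L*(-1 + L)/2 (m(L) = -(-1 + L)*L/2 = -L*(-1 + L)/2)
P(J, U) = 5/3 (P(J, U) = (1/3)*5 = 5/3)
p = -5575/2 (p = (1/4)*(-11150) = -5575/2 ≈ -2787.5)
T(x, C) = x**2 - 12*C
X(Z) = Z**2 - 6*Z*(1 - Z)
1/(p + X(j(P(5, 0), N(5, -1)))) = 1/(-5575/2 + 1*(-6 + 7*1)) = 1/(-5575/2 + 1*(-6 + 7)) = 1/(-5575/2 + 1*1) = 1/(-5575/2 + 1) = 1/(-5573/2) = -2/5573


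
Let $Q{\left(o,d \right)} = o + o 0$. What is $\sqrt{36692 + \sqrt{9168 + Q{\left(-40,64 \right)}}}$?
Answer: $\sqrt{36692 + 2 \sqrt{2282}} \approx 191.8$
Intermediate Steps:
$Q{\left(o,d \right)} = o$ ($Q{\left(o,d \right)} = o + 0 = o$)
$\sqrt{36692 + \sqrt{9168 + Q{\left(-40,64 \right)}}} = \sqrt{36692 + \sqrt{9168 - 40}} = \sqrt{36692 + \sqrt{9128}} = \sqrt{36692 + 2 \sqrt{2282}}$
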